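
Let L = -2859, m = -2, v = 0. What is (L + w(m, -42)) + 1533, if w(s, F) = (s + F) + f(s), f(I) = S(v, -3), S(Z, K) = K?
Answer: -1373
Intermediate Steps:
f(I) = -3
w(s, F) = -3 + F + s (w(s, F) = (s + F) - 3 = (F + s) - 3 = -3 + F + s)
(L + w(m, -42)) + 1533 = (-2859 + (-3 - 42 - 2)) + 1533 = (-2859 - 47) + 1533 = -2906 + 1533 = -1373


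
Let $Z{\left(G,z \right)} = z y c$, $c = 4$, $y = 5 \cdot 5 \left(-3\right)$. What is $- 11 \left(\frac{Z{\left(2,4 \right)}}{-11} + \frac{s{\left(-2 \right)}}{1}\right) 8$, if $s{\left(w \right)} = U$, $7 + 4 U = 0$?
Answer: $-9446$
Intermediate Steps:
$y = -75$ ($y = 25 \left(-3\right) = -75$)
$U = - \frac{7}{4}$ ($U = - \frac{7}{4} + \frac{1}{4} \cdot 0 = - \frac{7}{4} + 0 = - \frac{7}{4} \approx -1.75$)
$s{\left(w \right)} = - \frac{7}{4}$
$Z{\left(G,z \right)} = - 300 z$ ($Z{\left(G,z \right)} = z \left(-75\right) 4 = - 75 z 4 = - 300 z$)
$- 11 \left(\frac{Z{\left(2,4 \right)}}{-11} + \frac{s{\left(-2 \right)}}{1}\right) 8 = - 11 \left(\frac{\left(-300\right) 4}{-11} - \frac{7}{4 \cdot 1}\right) 8 = - 11 \left(\left(-1200\right) \left(- \frac{1}{11}\right) - \frac{7}{4}\right) 8 = - 11 \left(\frac{1200}{11} - \frac{7}{4}\right) 8 = \left(-11\right) \frac{4723}{44} \cdot 8 = \left(- \frac{4723}{4}\right) 8 = -9446$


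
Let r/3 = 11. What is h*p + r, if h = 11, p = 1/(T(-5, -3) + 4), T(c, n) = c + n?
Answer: 121/4 ≈ 30.250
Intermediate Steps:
r = 33 (r = 3*11 = 33)
p = -¼ (p = 1/((-5 - 3) + 4) = 1/(-8 + 4) = 1/(-4) = -¼ ≈ -0.25000)
h*p + r = 11*(-¼) + 33 = -11/4 + 33 = 121/4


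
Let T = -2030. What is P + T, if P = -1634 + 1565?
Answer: -2099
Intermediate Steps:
P = -69
P + T = -69 - 2030 = -2099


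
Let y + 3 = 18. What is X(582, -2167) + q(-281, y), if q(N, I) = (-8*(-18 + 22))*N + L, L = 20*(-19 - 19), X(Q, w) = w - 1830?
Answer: 4235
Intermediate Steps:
y = 15 (y = -3 + 18 = 15)
X(Q, w) = -1830 + w
L = -760 (L = 20*(-38) = -760)
q(N, I) = -760 - 32*N (q(N, I) = (-8*(-18 + 22))*N - 760 = (-8*4)*N - 760 = -32*N - 760 = -760 - 32*N)
X(582, -2167) + q(-281, y) = (-1830 - 2167) + (-760 - 32*(-281)) = -3997 + (-760 + 8992) = -3997 + 8232 = 4235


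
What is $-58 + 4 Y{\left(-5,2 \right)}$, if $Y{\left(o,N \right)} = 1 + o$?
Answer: $-74$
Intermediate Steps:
$-58 + 4 Y{\left(-5,2 \right)} = -58 + 4 \left(1 - 5\right) = -58 + 4 \left(-4\right) = -58 - 16 = -74$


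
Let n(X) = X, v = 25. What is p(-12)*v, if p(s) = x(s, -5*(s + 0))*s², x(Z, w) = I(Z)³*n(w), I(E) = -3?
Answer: -5832000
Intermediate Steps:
x(Z, w) = -27*w (x(Z, w) = (-3)³*w = -27*w)
p(s) = 135*s³ (p(s) = (-(-135)*(s + 0))*s² = (-(-135)*s)*s² = (135*s)*s² = 135*s³)
p(-12)*v = (135*(-12)³)*25 = (135*(-1728))*25 = -233280*25 = -5832000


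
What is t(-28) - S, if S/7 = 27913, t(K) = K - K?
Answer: -195391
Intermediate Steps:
t(K) = 0
S = 195391 (S = 7*27913 = 195391)
t(-28) - S = 0 - 1*195391 = 0 - 195391 = -195391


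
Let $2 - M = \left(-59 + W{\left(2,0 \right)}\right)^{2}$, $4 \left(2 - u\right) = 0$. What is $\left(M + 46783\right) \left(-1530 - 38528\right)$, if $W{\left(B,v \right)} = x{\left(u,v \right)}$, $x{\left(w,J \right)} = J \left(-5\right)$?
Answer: $-1734671632$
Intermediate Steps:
$u = 2$ ($u = 2 - 0 = 2 + 0 = 2$)
$x{\left(w,J \right)} = - 5 J$
$W{\left(B,v \right)} = - 5 v$
$M = -3479$ ($M = 2 - \left(-59 - 0\right)^{2} = 2 - \left(-59 + 0\right)^{2} = 2 - \left(-59\right)^{2} = 2 - 3481 = -3479$)
$\left(M + 46783\right) \left(-1530 - 38528\right) = \left(-3479 + 46783\right) \left(-1530 - 38528\right) = 43304 \left(-40058\right) = -1734671632$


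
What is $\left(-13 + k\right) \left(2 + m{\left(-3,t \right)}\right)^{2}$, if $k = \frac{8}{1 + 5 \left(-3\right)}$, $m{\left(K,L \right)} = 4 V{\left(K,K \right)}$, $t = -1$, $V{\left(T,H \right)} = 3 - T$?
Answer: $- \frac{64220}{7} \approx -9174.3$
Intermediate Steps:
$m{\left(K,L \right)} = 12 - 4 K$ ($m{\left(K,L \right)} = 4 \left(3 - K\right) = 12 - 4 K$)
$k = - \frac{4}{7}$ ($k = \frac{8}{1 - 15} = \frac{8}{-14} = 8 \left(- \frac{1}{14}\right) = - \frac{4}{7} \approx -0.57143$)
$\left(-13 + k\right) \left(2 + m{\left(-3,t \right)}\right)^{2} = \left(-13 - \frac{4}{7}\right) \left(2 + \left(12 - -12\right)\right)^{2} = - \frac{95 \left(2 + \left(12 + 12\right)\right)^{2}}{7} = - \frac{95 \left(2 + 24\right)^{2}}{7} = - \frac{95 \cdot 26^{2}}{7} = \left(- \frac{95}{7}\right) 676 = - \frac{64220}{7}$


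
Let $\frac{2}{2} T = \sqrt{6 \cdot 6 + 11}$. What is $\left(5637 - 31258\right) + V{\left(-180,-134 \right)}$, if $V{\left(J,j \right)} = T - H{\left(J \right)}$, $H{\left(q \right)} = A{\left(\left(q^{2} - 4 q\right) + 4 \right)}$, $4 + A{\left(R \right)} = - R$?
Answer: $7507 + \sqrt{47} \approx 7513.9$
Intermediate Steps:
$A{\left(R \right)} = -4 - R$
$H{\left(q \right)} = -8 - q^{2} + 4 q$ ($H{\left(q \right)} = -4 - \left(\left(q^{2} - 4 q\right) + 4\right) = -4 - \left(4 + q^{2} - 4 q\right) = -8 - q^{2} + 4 q$)
$T = \sqrt{47}$ ($T = \sqrt{6 \cdot 6 + 11} = \sqrt{36 + 11} = \sqrt{47} \approx 6.8557$)
$V{\left(J,j \right)} = 8 + \sqrt{47} + J^{2} - 4 J$ ($V{\left(J,j \right)} = \sqrt{47} - \left(-8 - J^{2} + 4 J\right) = \sqrt{47} + \left(8 + J^{2} - 4 J\right) = 8 + \sqrt{47} + J^{2} - 4 J$)
$\left(5637 - 31258\right) + V{\left(-180,-134 \right)} = \left(5637 - 31258\right) + \left(8 + \sqrt{47} + \left(-180\right)^{2} - -720\right) = -25621 + \left(8 + \sqrt{47} + 32400 + 720\right) = -25621 + \left(33128 + \sqrt{47}\right) = 7507 + \sqrt{47}$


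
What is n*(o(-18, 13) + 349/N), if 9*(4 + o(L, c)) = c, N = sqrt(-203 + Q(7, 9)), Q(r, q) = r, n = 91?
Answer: -2093/9 - 4537*I/2 ≈ -232.56 - 2268.5*I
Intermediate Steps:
N = 14*I (N = sqrt(-203 + 7) = sqrt(-196) = 14*I ≈ 14.0*I)
o(L, c) = -4 + c/9
n*(o(-18, 13) + 349/N) = 91*((-4 + (1/9)*13) + 349/((14*I))) = 91*((-4 + 13/9) + 349*(-I/14)) = 91*(-23/9 - 349*I/14) = -2093/9 - 4537*I/2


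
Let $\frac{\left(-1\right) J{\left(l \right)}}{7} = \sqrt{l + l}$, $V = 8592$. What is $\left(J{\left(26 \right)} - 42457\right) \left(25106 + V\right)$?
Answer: $-1430715986 - 471772 \sqrt{13} \approx -1.4324 \cdot 10^{9}$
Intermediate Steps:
$J{\left(l \right)} = - 7 \sqrt{2} \sqrt{l}$ ($J{\left(l \right)} = - 7 \sqrt{l + l} = - 7 \sqrt{2 l} = - 7 \sqrt{2} \sqrt{l}$)
$\left(J{\left(26 \right)} - 42457\right) \left(25106 + V\right) = \left(- 7 \sqrt{2} \sqrt{26} - 42457\right) \left(25106 + 8592\right) = \left(- 14 \sqrt{13} - 42457\right) 33698 = \left(-42457 - 14 \sqrt{13}\right) 33698 = -1430715986 - 471772 \sqrt{13}$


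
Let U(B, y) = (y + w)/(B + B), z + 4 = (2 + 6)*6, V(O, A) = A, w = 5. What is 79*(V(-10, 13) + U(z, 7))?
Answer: 22831/22 ≈ 1037.8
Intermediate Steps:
z = 44 (z = -4 + (2 + 6)*6 = -4 + 8*6 = -4 + 48 = 44)
U(B, y) = (5 + y)/(2*B) (U(B, y) = (y + 5)/(B + B) = (5 + y)/((2*B)) = (5 + y)*(1/(2*B)) = (5 + y)/(2*B))
79*(V(-10, 13) + U(z, 7)) = 79*(13 + (½)*(5 + 7)/44) = 79*(13 + (½)*(1/44)*12) = 79*(13 + 3/22) = 79*(289/22) = 22831/22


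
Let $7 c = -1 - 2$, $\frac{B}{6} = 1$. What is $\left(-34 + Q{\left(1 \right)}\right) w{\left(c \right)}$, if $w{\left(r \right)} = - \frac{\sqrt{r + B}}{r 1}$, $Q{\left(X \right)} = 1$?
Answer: $- 11 \sqrt{273} \approx -181.75$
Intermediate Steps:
$B = 6$ ($B = 6 \cdot 1 = 6$)
$c = - \frac{3}{7}$ ($c = \frac{-1 - 2}{7} = \frac{1}{7} \left(-3\right) = - \frac{3}{7} \approx -0.42857$)
$w{\left(r \right)} = - \frac{\sqrt{6 + r}}{r}$ ($w{\left(r \right)} = - \frac{\sqrt{r + 6}}{r 1} = - \frac{\sqrt{6 + r}}{r}$)
$\left(-34 + Q{\left(1 \right)}\right) w{\left(c \right)} = \left(-34 + 1\right) \left(- \frac{\sqrt{6 - \frac{3}{7}}}{- \frac{3}{7}}\right) = - 33 \left(\left(-1\right) \left(- \frac{7}{3}\right) \sqrt{\frac{39}{7}}\right) = - 33 \left(\left(-1\right) \left(- \frac{7}{3}\right) \frac{\sqrt{273}}{7}\right) = - 33 \frac{\sqrt{273}}{3} = - 11 \sqrt{273}$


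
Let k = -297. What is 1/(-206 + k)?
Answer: -1/503 ≈ -0.0019881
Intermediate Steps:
1/(-206 + k) = 1/(-206 - 297) = 1/(-503) = -1/503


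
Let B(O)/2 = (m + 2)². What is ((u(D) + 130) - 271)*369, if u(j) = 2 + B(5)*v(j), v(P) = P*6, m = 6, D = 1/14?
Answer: -217341/7 ≈ -31049.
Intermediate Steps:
D = 1/14 ≈ 0.071429
v(P) = 6*P
B(O) = 128 (B(O) = 2*(6 + 2)² = 2*8² = 2*64 = 128)
u(j) = 2 + 768*j (u(j) = 2 + 128*(6*j) = 2 + 768*j)
((u(D) + 130) - 271)*369 = (((2 + 768*(1/14)) + 130) - 271)*369 = (((2 + 384/7) + 130) - 271)*369 = ((398/7 + 130) - 271)*369 = (1308/7 - 271)*369 = -589/7*369 = -217341/7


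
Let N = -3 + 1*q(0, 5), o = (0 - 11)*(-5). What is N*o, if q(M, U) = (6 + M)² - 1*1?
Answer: 1760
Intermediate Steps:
o = 55 (o = -11*(-5) = 55)
q(M, U) = -1 + (6 + M)² (q(M, U) = (6 + M)² - 1 = -1 + (6 + M)²)
N = 32 (N = -3 + 1*(-1 + (6 + 0)²) = -3 + 1*(-1 + 6²) = -3 + 1*(-1 + 36) = -3 + 1*35 = -3 + 35 = 32)
N*o = 32*55 = 1760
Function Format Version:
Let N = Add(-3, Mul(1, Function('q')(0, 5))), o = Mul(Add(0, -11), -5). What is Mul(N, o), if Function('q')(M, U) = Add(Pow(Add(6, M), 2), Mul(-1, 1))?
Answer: 1760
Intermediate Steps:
o = 55 (o = Mul(-11, -5) = 55)
Function('q')(M, U) = Add(-1, Pow(Add(6, M), 2)) (Function('q')(M, U) = Add(Pow(Add(6, M), 2), -1) = Add(-1, Pow(Add(6, M), 2)))
N = 32 (N = Add(-3, Mul(1, Add(-1, Pow(Add(6, 0), 2)))) = Add(-3, Mul(1, Add(-1, Pow(6, 2)))) = Add(-3, Mul(1, Add(-1, 36))) = Add(-3, Mul(1, 35)) = Add(-3, 35) = 32)
Mul(N, o) = Mul(32, 55) = 1760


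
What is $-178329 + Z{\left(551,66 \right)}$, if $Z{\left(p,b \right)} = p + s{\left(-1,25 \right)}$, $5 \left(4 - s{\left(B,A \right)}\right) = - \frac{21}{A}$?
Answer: $- \frac{22221729}{125} \approx -1.7777 \cdot 10^{5}$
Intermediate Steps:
$s{\left(B,A \right)} = 4 + \frac{21}{5 A}$ ($s{\left(B,A \right)} = 4 - \frac{\left(-21\right) \frac{1}{A}}{5} = 4 + \frac{21}{5 A}$)
$Z{\left(p,b \right)} = \frac{521}{125} + p$ ($Z{\left(p,b \right)} = p + \left(4 + \frac{21}{5 \cdot 25}\right) = p + \left(4 + \frac{21}{5} \cdot \frac{1}{25}\right) = p + \left(4 + \frac{21}{125}\right) = p + \frac{521}{125} = \frac{521}{125} + p$)
$-178329 + Z{\left(551,66 \right)} = -178329 + \left(\frac{521}{125} + 551\right) = -178329 + \frac{69396}{125} = - \frac{22221729}{125}$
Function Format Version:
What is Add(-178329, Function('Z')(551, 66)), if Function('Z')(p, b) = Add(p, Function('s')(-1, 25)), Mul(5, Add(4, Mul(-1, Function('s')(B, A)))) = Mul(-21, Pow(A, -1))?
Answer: Rational(-22221729, 125) ≈ -1.7777e+5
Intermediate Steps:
Function('s')(B, A) = Add(4, Mul(Rational(21, 5), Pow(A, -1))) (Function('s')(B, A) = Add(4, Mul(Rational(-1, 5), Mul(-21, Pow(A, -1)))) = Add(4, Mul(Rational(21, 5), Pow(A, -1))))
Function('Z')(p, b) = Add(Rational(521, 125), p) (Function('Z')(p, b) = Add(p, Add(4, Mul(Rational(21, 5), Pow(25, -1)))) = Add(p, Add(4, Mul(Rational(21, 5), Rational(1, 25)))) = Add(p, Add(4, Rational(21, 125))) = Add(p, Rational(521, 125)) = Add(Rational(521, 125), p))
Add(-178329, Function('Z')(551, 66)) = Add(-178329, Add(Rational(521, 125), 551)) = Add(-178329, Rational(69396, 125)) = Rational(-22221729, 125)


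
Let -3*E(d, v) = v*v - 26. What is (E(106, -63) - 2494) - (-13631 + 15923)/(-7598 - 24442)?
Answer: -3389353/890 ≈ -3808.3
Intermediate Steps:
E(d, v) = 26/3 - v²/3 (E(d, v) = -(v*v - 26)/3 = -(v² - 26)/3 = -(-26 + v²)/3 = 26/3 - v²/3)
(E(106, -63) - 2494) - (-13631 + 15923)/(-7598 - 24442) = ((26/3 - ⅓*(-63)²) - 2494) - (-13631 + 15923)/(-7598 - 24442) = ((26/3 - ⅓*3969) - 2494) - 2292/(-32040) = ((26/3 - 1323) - 2494) - 2292*(-1)/32040 = (-3943/3 - 2494) - 1*(-191/2670) = -11425/3 + 191/2670 = -3389353/890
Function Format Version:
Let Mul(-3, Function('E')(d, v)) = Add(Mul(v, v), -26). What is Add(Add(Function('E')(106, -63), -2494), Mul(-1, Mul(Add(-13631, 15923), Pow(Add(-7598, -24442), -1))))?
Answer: Rational(-3389353, 890) ≈ -3808.3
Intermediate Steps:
Function('E')(d, v) = Add(Rational(26, 3), Mul(Rational(-1, 3), Pow(v, 2))) (Function('E')(d, v) = Mul(Rational(-1, 3), Add(Mul(v, v), -26)) = Mul(Rational(-1, 3), Add(Pow(v, 2), -26)) = Mul(Rational(-1, 3), Add(-26, Pow(v, 2))) = Add(Rational(26, 3), Mul(Rational(-1, 3), Pow(v, 2))))
Add(Add(Function('E')(106, -63), -2494), Mul(-1, Mul(Add(-13631, 15923), Pow(Add(-7598, -24442), -1)))) = Add(Add(Add(Rational(26, 3), Mul(Rational(-1, 3), Pow(-63, 2))), -2494), Mul(-1, Mul(Add(-13631, 15923), Pow(Add(-7598, -24442), -1)))) = Add(Add(Add(Rational(26, 3), Mul(Rational(-1, 3), 3969)), -2494), Mul(-1, Mul(2292, Pow(-32040, -1)))) = Add(Add(Add(Rational(26, 3), -1323), -2494), Mul(-1, Mul(2292, Rational(-1, 32040)))) = Add(Add(Rational(-3943, 3), -2494), Mul(-1, Rational(-191, 2670))) = Add(Rational(-11425, 3), Rational(191, 2670)) = Rational(-3389353, 890)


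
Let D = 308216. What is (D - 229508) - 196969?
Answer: -118261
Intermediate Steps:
(D - 229508) - 196969 = (308216 - 229508) - 196969 = 78708 - 196969 = -118261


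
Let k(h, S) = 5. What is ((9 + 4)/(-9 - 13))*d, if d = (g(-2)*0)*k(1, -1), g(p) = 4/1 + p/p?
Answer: 0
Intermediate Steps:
g(p) = 5 (g(p) = 4*1 + 1 = 4 + 1 = 5)
d = 0 (d = (5*0)*5 = 0*5 = 0)
((9 + 4)/(-9 - 13))*d = ((9 + 4)/(-9 - 13))*0 = (13/(-22))*0 = (13*(-1/22))*0 = -13/22*0 = 0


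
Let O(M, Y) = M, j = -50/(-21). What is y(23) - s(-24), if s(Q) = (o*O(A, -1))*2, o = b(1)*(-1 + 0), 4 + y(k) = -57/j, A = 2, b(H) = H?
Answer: -1197/50 ≈ -23.940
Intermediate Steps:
j = 50/21 (j = -50*(-1/21) = 50/21 ≈ 2.3810)
y(k) = -1397/50 (y(k) = -4 - 57/50/21 = -4 - 57*21/50 = -4 - 1197/50 = -1397/50)
o = -1 (o = 1*(-1 + 0) = 1*(-1) = -1)
s(Q) = -4 (s(Q) = -1*2*2 = -2*2 = -4)
y(23) - s(-24) = -1397/50 - 1*(-4) = -1397/50 + 4 = -1197/50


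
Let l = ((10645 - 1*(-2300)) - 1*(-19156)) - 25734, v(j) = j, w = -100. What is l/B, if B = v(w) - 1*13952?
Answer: -6367/14052 ≈ -0.45310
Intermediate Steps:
B = -14052 (B = -100 - 1*13952 = -100 - 13952 = -14052)
l = 6367 (l = ((10645 + 2300) + 19156) - 25734 = (12945 + 19156) - 25734 = 32101 - 25734 = 6367)
l/B = 6367/(-14052) = 6367*(-1/14052) = -6367/14052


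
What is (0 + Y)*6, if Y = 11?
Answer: 66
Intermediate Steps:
(0 + Y)*6 = (0 + 11)*6 = 11*6 = 66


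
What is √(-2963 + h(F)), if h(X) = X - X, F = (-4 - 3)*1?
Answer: I*√2963 ≈ 54.433*I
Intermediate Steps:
F = -7 (F = -7*1 = -7)
h(X) = 0
√(-2963 + h(F)) = √(-2963 + 0) = √(-2963) = I*√2963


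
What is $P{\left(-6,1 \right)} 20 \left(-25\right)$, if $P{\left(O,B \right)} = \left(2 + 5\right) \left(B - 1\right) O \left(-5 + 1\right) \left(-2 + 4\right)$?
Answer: $0$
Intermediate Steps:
$P{\left(O,B \right)} = - 8 O \left(-7 + 7 B\right)$ ($P{\left(O,B \right)} = 7 \left(-1 + B\right) O \left(\left(-4\right) 2\right) = \left(-7 + 7 B\right) O \left(-8\right) = O \left(-7 + 7 B\right) \left(-8\right) = - 8 O \left(-7 + 7 B\right)$)
$P{\left(-6,1 \right)} 20 \left(-25\right) = 56 \left(-6\right) \left(1 - 1\right) 20 \left(-25\right) = 56 \left(-6\right) 0 \cdot 20 \left(-25\right) = 0 \cdot 20 \left(-25\right) = 0 \left(-25\right) = 0$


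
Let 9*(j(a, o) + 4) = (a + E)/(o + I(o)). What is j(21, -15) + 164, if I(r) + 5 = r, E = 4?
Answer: 10075/63 ≈ 159.92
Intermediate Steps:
I(r) = -5 + r
j(a, o) = -4 + (4 + a)/(9*(-5 + 2*o)) (j(a, o) = -4 + ((a + 4)/(o + (-5 + o)))/9 = -4 + ((4 + a)/(-5 + 2*o))/9 = -4 + (4 + a)/(9*(-5 + 2*o)))
j(21, -15) + 164 = (184 + 21 - 72*(-15))/(9*(-5 + 2*(-15))) + 164 = (184 + 21 + 1080)/(9*(-5 - 30)) + 164 = (⅑)*1285/(-35) + 164 = (⅑)*(-1/35)*1285 + 164 = -257/63 + 164 = 10075/63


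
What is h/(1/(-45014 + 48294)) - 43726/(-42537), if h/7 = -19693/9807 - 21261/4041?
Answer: -496221093156114/2973095257 ≈ -1.6690e+5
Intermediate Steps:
h = -32009560/629049 (h = 7*(-19693/9807 - 21261/4041) = 7*(-19693*1/9807 - 21261*1/4041) = 7*(-19693/9807 - 7087/1347) = 7*(-32009560/4403343) = -32009560/629049 ≈ -50.886)
h/(1/(-45014 + 48294)) - 43726/(-42537) = -32009560/(629049*(1/(-45014 + 48294))) - 43726/(-42537) = -32009560/(629049*(1/3280)) - 43726*(-1/42537) = -32009560/(629049*1/3280) + 43726/42537 = -32009560/629049*3280 + 43726/42537 = -104991356800/629049 + 43726/42537 = -496221093156114/2973095257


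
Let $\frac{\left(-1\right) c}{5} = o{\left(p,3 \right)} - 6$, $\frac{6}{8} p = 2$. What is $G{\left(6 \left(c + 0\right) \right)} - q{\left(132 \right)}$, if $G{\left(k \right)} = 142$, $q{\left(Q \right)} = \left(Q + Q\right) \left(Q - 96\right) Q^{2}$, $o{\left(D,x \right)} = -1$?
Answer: $-165597554$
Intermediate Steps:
$p = \frac{8}{3}$ ($p = \frac{4}{3} \cdot 2 = \frac{8}{3} \approx 2.6667$)
$c = 35$ ($c = - 5 \left(-1 - 6\right) = \left(-5\right) \left(-7\right) = 35$)
$q{\left(Q \right)} = 2 Q^{3} \left(-96 + Q\right)$ ($q{\left(Q \right)} = 2 Q \left(-96 + Q\right) Q^{2} = 2 Q^{3} \left(-96 + Q\right)$)
$G{\left(6 \left(c + 0\right) \right)} - q{\left(132 \right)} = 142 - 2 \cdot 132^{3} \left(-96 + 132\right) = 142 - 2 \cdot 2299968 \cdot 36 = 142 - 165597696 = -165597554$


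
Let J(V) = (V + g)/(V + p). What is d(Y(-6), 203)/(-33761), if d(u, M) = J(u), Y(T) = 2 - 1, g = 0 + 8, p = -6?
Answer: 9/168805 ≈ 5.3316e-5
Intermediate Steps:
g = 8
J(V) = (8 + V)/(-6 + V) (J(V) = (V + 8)/(V - 6) = (8 + V)/(-6 + V))
Y(T) = 1
d(u, M) = (8 + u)/(-6 + u)
d(Y(-6), 203)/(-33761) = ((8 + 1)/(-6 + 1))/(-33761) = (9/(-5))*(-1/33761) = -⅕*9*(-1/33761) = -9/5*(-1/33761) = 9/168805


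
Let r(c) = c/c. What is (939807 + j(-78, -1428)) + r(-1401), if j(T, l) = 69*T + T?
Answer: 934348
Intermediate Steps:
r(c) = 1
j(T, l) = 70*T
(939807 + j(-78, -1428)) + r(-1401) = (939807 + 70*(-78)) + 1 = (939807 - 5460) + 1 = 934347 + 1 = 934348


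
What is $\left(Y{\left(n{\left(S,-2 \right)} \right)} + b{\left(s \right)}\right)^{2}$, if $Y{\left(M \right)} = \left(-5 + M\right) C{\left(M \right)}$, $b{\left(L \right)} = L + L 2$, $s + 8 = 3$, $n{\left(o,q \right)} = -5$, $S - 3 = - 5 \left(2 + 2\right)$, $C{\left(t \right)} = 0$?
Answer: $225$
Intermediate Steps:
$S = -17$ ($S = 3 - 5 \left(2 + 2\right) = 3 - 20 = -17$)
$s = -5$ ($s = -8 + 3 = -5$)
$b{\left(L \right)} = 3 L$ ($b{\left(L \right)} = L + 2 L = 3 L$)
$Y{\left(M \right)} = 0$ ($Y{\left(M \right)} = \left(-5 + M\right) 0 = 0$)
$\left(Y{\left(n{\left(S,-2 \right)} \right)} + b{\left(s \right)}\right)^{2} = \left(0 + 3 \left(-5\right)\right)^{2} = \left(0 - 15\right)^{2} = \left(-15\right)^{2} = 225$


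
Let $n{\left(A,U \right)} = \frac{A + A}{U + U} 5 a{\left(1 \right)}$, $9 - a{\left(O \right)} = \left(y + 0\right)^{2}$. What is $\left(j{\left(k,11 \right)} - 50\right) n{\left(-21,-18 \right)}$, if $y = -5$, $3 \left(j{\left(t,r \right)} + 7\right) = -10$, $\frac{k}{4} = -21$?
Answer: $\frac{50680}{9} \approx 5631.1$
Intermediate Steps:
$k = -84$ ($k = 4 \left(-21\right) = -84$)
$j{\left(t,r \right)} = - \frac{31}{3}$ ($j{\left(t,r \right)} = -7 + \frac{1}{3} \left(-10\right) = -7 - \frac{10}{3} = - \frac{31}{3}$)
$a{\left(O \right)} = -16$ ($a{\left(O \right)} = 9 - \left(-5 + 0\right)^{2} = 9 - \left(-5\right)^{2} = 9 - 25 = -16$)
$n{\left(A,U \right)} = - \frac{80 A}{U}$ ($n{\left(A,U \right)} = \frac{A + A}{U + U} 5 \left(-16\right) = \frac{2 A}{2 U} 5 \left(-16\right) = 2 A \frac{1}{2 U} 5 \left(-16\right) = \frac{A}{U} 5 \left(-16\right) = \frac{5 A}{U} \left(-16\right) = - \frac{80 A}{U}$)
$\left(j{\left(k,11 \right)} - 50\right) n{\left(-21,-18 \right)} = \left(- \frac{31}{3} - 50\right) \left(\left(-80\right) \left(-21\right) \frac{1}{-18}\right) = - \frac{181 \left(\left(-80\right) \left(-21\right) \left(- \frac{1}{18}\right)\right)}{3} = \left(- \frac{181}{3}\right) \left(- \frac{280}{3}\right) = \frac{50680}{9}$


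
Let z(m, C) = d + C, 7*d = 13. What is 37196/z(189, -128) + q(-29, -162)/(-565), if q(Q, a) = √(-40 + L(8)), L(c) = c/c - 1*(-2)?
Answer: -260372/883 - I*√37/565 ≈ -294.87 - 0.010766*I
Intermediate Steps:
d = 13/7 (d = (⅐)*13 = 13/7 ≈ 1.8571)
L(c) = 3 (L(c) = 1 + 2 = 3)
z(m, C) = 13/7 + C
q(Q, a) = I*√37 (q(Q, a) = √(-40 + 3) = √(-37) = I*√37)
37196/z(189, -128) + q(-29, -162)/(-565) = 37196/(13/7 - 128) + (I*√37)/(-565) = 37196/(-883/7) + (I*√37)*(-1/565) = 37196*(-7/883) - I*√37/565 = -260372/883 - I*√37/565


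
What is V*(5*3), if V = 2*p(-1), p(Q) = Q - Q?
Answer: 0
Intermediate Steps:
p(Q) = 0
V = 0 (V = 2*0 = 0)
V*(5*3) = 0*(5*3) = 0*15 = 0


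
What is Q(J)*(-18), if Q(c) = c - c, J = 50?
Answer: 0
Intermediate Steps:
Q(c) = 0
Q(J)*(-18) = 0*(-18) = 0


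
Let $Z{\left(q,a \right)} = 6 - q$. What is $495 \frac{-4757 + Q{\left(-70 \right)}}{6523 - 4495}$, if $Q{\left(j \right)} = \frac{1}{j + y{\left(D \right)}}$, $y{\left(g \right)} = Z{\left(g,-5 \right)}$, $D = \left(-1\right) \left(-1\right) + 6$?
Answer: $- \frac{13932105}{11999} \approx -1161.1$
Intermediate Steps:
$D = 7$ ($D = 1 + 6 = 7$)
$y{\left(g \right)} = 6 - g$
$Q{\left(j \right)} = \frac{1}{-1 + j}$ ($Q{\left(j \right)} = \frac{1}{j + \left(6 - 7\right)} = \frac{1}{j - 1} = \frac{1}{-1 + j}$)
$495 \frac{-4757 + Q{\left(-70 \right)}}{6523 - 4495} = 495 \frac{-4757 + \frac{1}{-1 - 70}}{6523 - 4495} = 495 \frac{-4757 + \frac{1}{-71}}{2028} = 495 \left(-4757 - \frac{1}{71}\right) \frac{1}{2028} = 495 \left(\left(- \frac{337748}{71}\right) \frac{1}{2028}\right) = 495 \left(- \frac{84437}{35997}\right) = - \frac{13932105}{11999}$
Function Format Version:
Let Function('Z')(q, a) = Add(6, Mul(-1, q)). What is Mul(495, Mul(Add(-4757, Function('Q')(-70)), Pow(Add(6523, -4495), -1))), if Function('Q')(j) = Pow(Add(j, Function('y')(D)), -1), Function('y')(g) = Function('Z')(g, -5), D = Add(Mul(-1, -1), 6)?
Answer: Rational(-13932105, 11999) ≈ -1161.1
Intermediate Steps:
D = 7 (D = Add(1, 6) = 7)
Function('y')(g) = Add(6, Mul(-1, g))
Function('Q')(j) = Pow(Add(-1, j), -1) (Function('Q')(j) = Pow(Add(j, Add(6, Mul(-1, 7))), -1) = Pow(Add(j, Add(6, -7)), -1) = Pow(Add(j, -1), -1) = Pow(Add(-1, j), -1))
Mul(495, Mul(Add(-4757, Function('Q')(-70)), Pow(Add(6523, -4495), -1))) = Mul(495, Mul(Add(-4757, Pow(Add(-1, -70), -1)), Pow(Add(6523, -4495), -1))) = Mul(495, Mul(Add(-4757, Pow(-71, -1)), Pow(2028, -1))) = Mul(495, Mul(Add(-4757, Rational(-1, 71)), Rational(1, 2028))) = Mul(495, Mul(Rational(-337748, 71), Rational(1, 2028))) = Mul(495, Rational(-84437, 35997)) = Rational(-13932105, 11999)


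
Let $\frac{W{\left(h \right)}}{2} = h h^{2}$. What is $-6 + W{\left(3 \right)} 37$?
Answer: $1992$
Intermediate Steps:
$W{\left(h \right)} = 2 h^{3}$ ($W{\left(h \right)} = 2 h h^{2} = 2 h^{3}$)
$-6 + W{\left(3 \right)} 37 = -6 + 2 \cdot 3^{3} \cdot 37 = -6 + 2 \cdot 27 \cdot 37 = -6 + 54 \cdot 37 = -6 + 1998 = 1992$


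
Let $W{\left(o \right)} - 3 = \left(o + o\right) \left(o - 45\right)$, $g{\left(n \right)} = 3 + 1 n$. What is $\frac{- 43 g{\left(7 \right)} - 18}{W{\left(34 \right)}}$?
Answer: $\frac{448}{745} \approx 0.60134$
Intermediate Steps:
$g{\left(n \right)} = 3 + n$
$W{\left(o \right)} = 3 + 2 o \left(-45 + o\right)$ ($W{\left(o \right)} = 3 + \left(o + o\right) \left(o - 45\right) = 3 + 2 o \left(-45 + o\right)$)
$\frac{- 43 g{\left(7 \right)} - 18}{W{\left(34 \right)}} = \frac{- 43 \left(3 + 7\right) - 18}{3 - 3060 + 2 \cdot 34^{2}} = \frac{\left(-43\right) 10 - 18}{3 - 3060 + 2 \cdot 1156} = \frac{-430 - 18}{3 - 3060 + 2312} = - \frac{448}{-745} = \left(-448\right) \left(- \frac{1}{745}\right) = \frac{448}{745}$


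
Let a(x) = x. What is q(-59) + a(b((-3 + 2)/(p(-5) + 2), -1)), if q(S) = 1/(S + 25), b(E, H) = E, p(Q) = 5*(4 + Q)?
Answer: 31/102 ≈ 0.30392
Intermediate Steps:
p(Q) = 20 + 5*Q
q(S) = 1/(25 + S)
q(-59) + a(b((-3 + 2)/(p(-5) + 2), -1)) = 1/(25 - 59) + (-3 + 2)/((20 + 5*(-5)) + 2) = 1/(-34) - 1/((20 - 25) + 2) = -1/34 - 1/(-5 + 2) = -1/34 - 1/(-3) = -1/34 - 1*(-⅓) = -1/34 + ⅓ = 31/102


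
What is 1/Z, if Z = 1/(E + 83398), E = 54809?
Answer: 138207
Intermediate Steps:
Z = 1/138207 (Z = 1/(54809 + 83398) = 1/138207 ≈ 7.2355e-6)
1/Z = 1/(1/138207) = 138207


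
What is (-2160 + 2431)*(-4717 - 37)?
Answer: -1288334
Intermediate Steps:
(-2160 + 2431)*(-4717 - 37) = 271*(-4754) = -1288334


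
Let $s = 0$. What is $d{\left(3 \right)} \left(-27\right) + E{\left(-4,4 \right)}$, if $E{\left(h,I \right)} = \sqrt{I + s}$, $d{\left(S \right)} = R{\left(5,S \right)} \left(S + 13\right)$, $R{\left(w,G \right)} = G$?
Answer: $-1294$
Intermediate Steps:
$d{\left(S \right)} = S \left(13 + S\right)$ ($d{\left(S \right)} = S \left(S + 13\right) = S \left(13 + S\right)$)
$E{\left(h,I \right)} = \sqrt{I}$ ($E{\left(h,I \right)} = \sqrt{I + 0} = \sqrt{I}$)
$d{\left(3 \right)} \left(-27\right) + E{\left(-4,4 \right)} = 3 \left(13 + 3\right) \left(-27\right) + \sqrt{4} = 3 \cdot 16 \left(-27\right) + 2 = 48 \left(-27\right) + 2 = -1296 + 2 = -1294$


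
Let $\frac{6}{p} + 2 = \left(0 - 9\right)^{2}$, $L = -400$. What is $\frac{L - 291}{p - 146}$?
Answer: $\frac{54589}{11528} \approx 4.7353$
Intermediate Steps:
$p = \frac{6}{79}$ ($p = \frac{6}{-2 + \left(0 - 9\right)^{2}} = \frac{6}{-2 + \left(-9\right)^{2}} = \frac{6}{-2 + 81} = \frac{6}{79} \approx 0.075949$)
$\frac{L - 291}{p - 146} = \frac{-400 - 291}{\frac{6}{79} - 146} = - \frac{691}{- \frac{11528}{79}} = \left(-691\right) \left(- \frac{79}{11528}\right) = \frac{54589}{11528}$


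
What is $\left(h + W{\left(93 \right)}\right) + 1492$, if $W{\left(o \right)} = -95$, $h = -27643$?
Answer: $-26246$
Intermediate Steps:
$\left(h + W{\left(93 \right)}\right) + 1492 = \left(-27643 - 95\right) + 1492 = -27738 + 1492 = -26246$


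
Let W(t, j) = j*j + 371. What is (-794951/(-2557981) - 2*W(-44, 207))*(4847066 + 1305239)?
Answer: -1360342819582948145/2557981 ≈ -5.3180e+11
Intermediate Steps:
W(t, j) = 371 + j² (W(t, j) = j² + 371 = 371 + j²)
(-794951/(-2557981) - 2*W(-44, 207))*(4847066 + 1305239) = (-794951/(-2557981) - 2*(371 + 207²))*(4847066 + 1305239) = (-794951*(-1/2557981) - 2*(371 + 42849))*6152305 = (794951/2557981 - 2*43220)*6152305 = (794951/2557981 - 86440)*6152305 = -221111082689/2557981*6152305 = -1360342819582948145/2557981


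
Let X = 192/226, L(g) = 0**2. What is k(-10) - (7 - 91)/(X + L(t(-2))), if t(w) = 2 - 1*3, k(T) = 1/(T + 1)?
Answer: 7111/72 ≈ 98.764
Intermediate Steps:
k(T) = 1/(1 + T)
t(w) = -1 (t(w) = 2 - 3 = -1)
L(g) = 0
X = 96/113 (X = 192*(1/226) = 96/113 ≈ 0.84956)
k(-10) - (7 - 91)/(X + L(t(-2))) = 1/(1 - 10) - (7 - 91)/(96/113 + 0) = 1/(-9) - (-84)/96/113 = -1/9 - (-84)*113/96 = -1/9 - 1*(-791/8) = -1/9 + 791/8 = 7111/72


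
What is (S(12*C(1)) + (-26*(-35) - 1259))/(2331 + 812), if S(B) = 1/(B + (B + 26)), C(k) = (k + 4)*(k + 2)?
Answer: -134713/1213198 ≈ -0.11104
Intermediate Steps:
C(k) = (2 + k)*(4 + k) (C(k) = (4 + k)*(2 + k) = (2 + k)*(4 + k))
S(B) = 1/(26 + 2*B) (S(B) = 1/(B + (26 + B)) = 1/(26 + 2*B))
(S(12*C(1)) + (-26*(-35) - 1259))/(2331 + 812) = (1/(2*(13 + 12*(8 + 1² + 6*1))) + (-26*(-35) - 1259))/(2331 + 812) = (1/(2*(13 + 12*(8 + 1 + 6))) + (910 - 1259))/3143 = (1/(2*(13 + 12*15)) - 349)*(1/3143) = (1/(2*(13 + 180)) - 349)*(1/3143) = ((½)/193 - 349)*(1/3143) = ((½)*(1/193) - 349)*(1/3143) = (1/386 - 349)*(1/3143) = -134713/386*1/3143 = -134713/1213198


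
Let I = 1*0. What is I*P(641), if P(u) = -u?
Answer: 0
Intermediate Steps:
I = 0
I*P(641) = 0*(-1*641) = 0*(-641) = 0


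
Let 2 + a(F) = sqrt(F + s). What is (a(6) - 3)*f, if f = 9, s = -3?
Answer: -45 + 9*sqrt(3) ≈ -29.412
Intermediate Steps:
a(F) = -2 + sqrt(-3 + F) (a(F) = -2 + sqrt(F - 3) = -2 + sqrt(-3 + F))
(a(6) - 3)*f = ((-2 + sqrt(-3 + 6)) - 3)*9 = ((-2 + sqrt(3)) - 3)*9 = (-5 + sqrt(3))*9 = -45 + 9*sqrt(3)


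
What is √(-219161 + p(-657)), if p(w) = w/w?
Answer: 2*I*√54790 ≈ 468.15*I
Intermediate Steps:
p(w) = 1
√(-219161 + p(-657)) = √(-219161 + 1) = √(-219160) = 2*I*√54790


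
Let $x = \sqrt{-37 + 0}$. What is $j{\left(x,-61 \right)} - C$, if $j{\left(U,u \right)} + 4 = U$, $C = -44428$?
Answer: $44424 + i \sqrt{37} \approx 44424.0 + 6.0828 i$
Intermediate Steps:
$x = i \sqrt{37}$ ($x = \sqrt{-37} = i \sqrt{37} \approx 6.0828 i$)
$j{\left(U,u \right)} = -4 + U$
$j{\left(x,-61 \right)} - C = \left(-4 + i \sqrt{37}\right) - -44428 = \left(-4 + i \sqrt{37}\right) + 44428 = 44424 + i \sqrt{37}$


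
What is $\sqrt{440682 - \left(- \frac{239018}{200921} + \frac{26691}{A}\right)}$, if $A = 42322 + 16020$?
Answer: $\frac{\sqrt{63010936372862533495678}}{378133322} \approx 663.84$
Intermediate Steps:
$A = 58342$
$\sqrt{440682 - \left(- \frac{239018}{200921} + \frac{26691}{A}\right)} = \sqrt{440682 - \left(- \frac{239018}{200921} + \frac{861}{1882}\right)} = \sqrt{440682 - - \frac{276838895}{378133322}} = \sqrt{440682 + \left(\frac{239018}{200921} - \frac{861}{1882}\right)} = \sqrt{440682 + \frac{276838895}{378133322}} = \sqrt{\frac{166636825444499}{378133322}} = \frac{\sqrt{63010936372862533495678}}{378133322}$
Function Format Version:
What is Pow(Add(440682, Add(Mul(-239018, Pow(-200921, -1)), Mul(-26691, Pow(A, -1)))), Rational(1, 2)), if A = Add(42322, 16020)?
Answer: Mul(Rational(1, 378133322), Pow(63010936372862533495678, Rational(1, 2))) ≈ 663.84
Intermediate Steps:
A = 58342
Pow(Add(440682, Add(Mul(-239018, Pow(-200921, -1)), Mul(-26691, Pow(A, -1)))), Rational(1, 2)) = Pow(Add(440682, Add(Mul(-239018, Pow(-200921, -1)), Mul(-26691, Pow(58342, -1)))), Rational(1, 2)) = Pow(Add(440682, Add(Mul(-239018, Rational(-1, 200921)), Mul(-26691, Rational(1, 58342)))), Rational(1, 2)) = Pow(Add(440682, Add(Rational(239018, 200921), Rational(-861, 1882))), Rational(1, 2)) = Pow(Add(440682, Rational(276838895, 378133322)), Rational(1, 2)) = Pow(Rational(166636825444499, 378133322), Rational(1, 2)) = Mul(Rational(1, 378133322), Pow(63010936372862533495678, Rational(1, 2)))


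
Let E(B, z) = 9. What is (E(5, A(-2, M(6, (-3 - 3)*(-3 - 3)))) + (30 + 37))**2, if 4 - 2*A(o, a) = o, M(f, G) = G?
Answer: 5776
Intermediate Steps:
A(o, a) = 2 - o/2
(E(5, A(-2, M(6, (-3 - 3)*(-3 - 3)))) + (30 + 37))**2 = (9 + (30 + 37))**2 = (9 + 67)**2 = 76**2 = 5776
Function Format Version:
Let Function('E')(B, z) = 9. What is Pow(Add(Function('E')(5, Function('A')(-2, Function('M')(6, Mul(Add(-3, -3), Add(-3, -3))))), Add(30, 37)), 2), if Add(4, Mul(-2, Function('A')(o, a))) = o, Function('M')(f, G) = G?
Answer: 5776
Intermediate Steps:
Function('A')(o, a) = Add(2, Mul(Rational(-1, 2), o))
Pow(Add(Function('E')(5, Function('A')(-2, Function('M')(6, Mul(Add(-3, -3), Add(-3, -3))))), Add(30, 37)), 2) = Pow(Add(9, Add(30, 37)), 2) = Pow(Add(9, 67), 2) = Pow(76, 2) = 5776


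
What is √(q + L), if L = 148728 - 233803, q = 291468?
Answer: √206393 ≈ 454.31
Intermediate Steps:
L = -85075
√(q + L) = √(291468 - 85075) = √206393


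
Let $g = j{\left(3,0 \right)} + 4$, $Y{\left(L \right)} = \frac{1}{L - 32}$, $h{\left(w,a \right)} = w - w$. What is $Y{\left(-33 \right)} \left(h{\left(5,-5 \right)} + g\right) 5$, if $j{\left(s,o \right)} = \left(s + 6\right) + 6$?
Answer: $- \frac{19}{13} \approx -1.4615$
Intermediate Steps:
$h{\left(w,a \right)} = 0$
$j{\left(s,o \right)} = 12 + s$ ($j{\left(s,o \right)} = \left(6 + s\right) + 6 = 12 + s$)
$Y{\left(L \right)} = \frac{1}{-32 + L}$
$g = 19$ ($g = \left(12 + 3\right) + 4 = 15 + 4 = 19$)
$Y{\left(-33 \right)} \left(h{\left(5,-5 \right)} + g\right) 5 = \frac{\left(0 + 19\right) 5}{-32 - 33} = \frac{19 \cdot 5}{-65} = \left(- \frac{1}{65}\right) 95 = - \frac{19}{13}$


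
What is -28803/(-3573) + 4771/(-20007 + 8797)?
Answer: 101944949/13351110 ≈ 7.6357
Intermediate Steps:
-28803/(-3573) + 4771/(-20007 + 8797) = -28803*(-1/3573) + 4771/(-11210) = 9601/1191 + 4771*(-1/11210) = 9601/1191 - 4771/11210 = 101944949/13351110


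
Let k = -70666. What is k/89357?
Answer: -70666/89357 ≈ -0.79083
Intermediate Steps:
k/89357 = -70666/89357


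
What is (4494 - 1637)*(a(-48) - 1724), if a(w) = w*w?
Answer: 1657060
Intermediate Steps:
a(w) = w²
(4494 - 1637)*(a(-48) - 1724) = (4494 - 1637)*((-48)² - 1724) = 2857*(2304 - 1724) = 2857*580 = 1657060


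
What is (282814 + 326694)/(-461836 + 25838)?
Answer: -304754/217999 ≈ -1.3980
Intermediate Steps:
(282814 + 326694)/(-461836 + 25838) = 609508/(-435998) = 609508*(-1/435998) = -304754/217999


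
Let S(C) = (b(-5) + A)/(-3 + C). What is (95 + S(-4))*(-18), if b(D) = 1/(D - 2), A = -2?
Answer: -84060/49 ≈ -1715.5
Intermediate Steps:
b(D) = 1/(-2 + D)
S(C) = -15/(7*(-3 + C)) (S(C) = (1/(-2 - 5) - 2)/(-3 + C) = (1/(-7) - 2)/(-3 + C) = (-⅐ - 2)/(-3 + C) = -15/(7*(-3 + C)))
(95 + S(-4))*(-18) = (95 - 15/(-21 + 7*(-4)))*(-18) = (95 - 15/(-21 - 28))*(-18) = (95 - 15/(-49))*(-18) = (95 - 15*(-1/49))*(-18) = (95 + 15/49)*(-18) = (4670/49)*(-18) = -84060/49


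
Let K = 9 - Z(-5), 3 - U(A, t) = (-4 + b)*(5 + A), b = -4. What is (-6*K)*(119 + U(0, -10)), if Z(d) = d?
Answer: -13608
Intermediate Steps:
U(A, t) = 43 + 8*A (U(A, t) = 3 - (-4 - 4)*(5 + A) = 3 - (-8)*(5 + A) = 3 - (-40 - 8*A) = 3 + (40 + 8*A) = 43 + 8*A)
K = 14 (K = 9 - 1*(-5) = 9 + 5 = 14)
(-6*K)*(119 + U(0, -10)) = (-6*14)*(119 + (43 + 8*0)) = -84*(119 + (43 + 0)) = -84*(119 + 43) = -84*162 = -13608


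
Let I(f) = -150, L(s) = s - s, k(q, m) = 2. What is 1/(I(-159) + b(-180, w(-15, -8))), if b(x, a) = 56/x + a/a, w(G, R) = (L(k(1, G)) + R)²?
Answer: -45/6719 ≈ -0.0066974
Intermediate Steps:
L(s) = 0
w(G, R) = R² (w(G, R) = (0 + R)² = R²)
b(x, a) = 1 + 56/x (b(x, a) = 56/x + 1 = 1 + 56/x)
1/(I(-159) + b(-180, w(-15, -8))) = 1/(-150 + (56 - 180)/(-180)) = 1/(-150 - 1/180*(-124)) = 1/(-150 + 31/45) = 1/(-6719/45) = -45/6719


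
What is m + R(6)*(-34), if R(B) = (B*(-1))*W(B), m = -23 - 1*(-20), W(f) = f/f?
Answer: 201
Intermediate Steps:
W(f) = 1
m = -3 (m = -23 + 20 = -3)
R(B) = -B (R(B) = (B*(-1))*1 = -B*1 = -B)
m + R(6)*(-34) = -3 - 1*6*(-34) = -3 - 6*(-34) = -3 + 204 = 201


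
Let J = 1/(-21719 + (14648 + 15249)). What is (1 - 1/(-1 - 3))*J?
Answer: 5/32712 ≈ 0.00015285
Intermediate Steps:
J = 1/8178 (J = 1/(-21719 + 29897) = 1/8178 ≈ 0.00012228)
(1 - 1/(-1 - 3))*J = (1 - 1/(-1 - 3))*(1/8178) = (1 - 1/(-4))*(1/8178) = (1 - ¼*(-1))*(1/8178) = (1 + ¼)*(1/8178) = (5/4)*(1/8178) = 5/32712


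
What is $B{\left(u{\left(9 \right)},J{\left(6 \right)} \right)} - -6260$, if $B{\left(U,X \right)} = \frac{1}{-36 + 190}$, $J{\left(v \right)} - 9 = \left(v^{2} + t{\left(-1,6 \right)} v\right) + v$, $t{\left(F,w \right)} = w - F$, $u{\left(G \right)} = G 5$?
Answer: $\frac{964041}{154} \approx 6260.0$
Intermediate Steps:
$u{\left(G \right)} = 5 G$
$J{\left(v \right)} = 9 + v^{2} + 8 v$ ($J{\left(v \right)} = 9 + \left(\left(v^{2} + \left(6 - -1\right) v\right) + v\right) = 9 + \left(\left(v^{2} + \left(6 + 1\right) v\right) + v\right) = 9 + \left(\left(v^{2} + 7 v\right) + v\right) = 9 + \left(v^{2} + 8 v\right) = 9 + v^{2} + 8 v$)
$B{\left(U,X \right)} = \frac{1}{154}$
$B{\left(u{\left(9 \right)},J{\left(6 \right)} \right)} - -6260 = \frac{1}{154} - -6260 = \frac{1}{154} + 6260 = \frac{964041}{154}$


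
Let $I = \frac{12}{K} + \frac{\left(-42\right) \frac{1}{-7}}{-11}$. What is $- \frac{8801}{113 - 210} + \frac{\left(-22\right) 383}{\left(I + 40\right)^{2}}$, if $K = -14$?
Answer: $\frac{36445714923}{428390024} \approx 85.076$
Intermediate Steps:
$I = - \frac{108}{77}$ ($I = \frac{12}{-14} + \frac{\left(-42\right) \frac{1}{-7}}{-11} = 12 \left(- \frac{1}{14}\right) + \left(-42\right) \left(- \frac{1}{7}\right) \left(- \frac{1}{11}\right) = - \frac{6}{7} + 6 \left(- \frac{1}{11}\right) = - \frac{6}{7} - \frac{6}{11} = - \frac{108}{77} \approx -1.4026$)
$- \frac{8801}{113 - 210} + \frac{\left(-22\right) 383}{\left(I + 40\right)^{2}} = - \frac{8801}{113 - 210} + \frac{\left(-22\right) 383}{\left(- \frac{108}{77} + 40\right)^{2}} = - \frac{8801}{113 - 210} - \frac{8426}{\left(\frac{2972}{77}\right)^{2}} = - \frac{8801}{-97} - \frac{8426}{\frac{8832784}{5929}} = \left(-8801\right) \left(- \frac{1}{97}\right) - \frac{24978877}{4416392} = \frac{8801}{97} - \frac{24978877}{4416392} = \frac{36445714923}{428390024}$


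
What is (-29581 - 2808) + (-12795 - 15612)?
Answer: -60796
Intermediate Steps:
(-29581 - 2808) + (-12795 - 15612) = -32389 - 28407 = -60796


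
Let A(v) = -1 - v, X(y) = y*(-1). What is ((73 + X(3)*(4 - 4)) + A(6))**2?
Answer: 4356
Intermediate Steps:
X(y) = -y
((73 + X(3)*(4 - 4)) + A(6))**2 = ((73 + (-1*3)*(4 - 4)) + (-1 - 1*6))**2 = ((73 - 3*0) + (-1 - 6))**2 = ((73 + 0) - 7)**2 = (73 - 7)**2 = 66**2 = 4356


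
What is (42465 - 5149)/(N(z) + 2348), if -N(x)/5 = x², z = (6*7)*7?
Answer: -9329/107458 ≈ -0.086815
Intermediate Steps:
z = 294 (z = 42*7 = 294)
N(x) = -5*x²
(42465 - 5149)/(N(z) + 2348) = (42465 - 5149)/(-5*294² + 2348) = 37316/(-5*86436 + 2348) = 37316/(-432180 + 2348) = 37316/(-429832) = 37316*(-1/429832) = -9329/107458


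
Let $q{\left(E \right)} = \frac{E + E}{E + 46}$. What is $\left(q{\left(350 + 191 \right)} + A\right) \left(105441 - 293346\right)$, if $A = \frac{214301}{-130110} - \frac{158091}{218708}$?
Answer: $\frac{55099625197357931}{556790981852} \approx 98959.0$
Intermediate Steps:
$q{\left(E \right)} = \frac{2 E}{46 + E}$
$A = - \frac{33719281559}{14228048940}$ ($A = 214301 \left(- \frac{1}{130110}\right) - \frac{158091}{218708} = - \frac{214301}{130110} - \frac{158091}{218708} = - \frac{33719281559}{14228048940} \approx -2.3699$)
$\left(q{\left(350 + 191 \right)} + A\right) \left(105441 - 293346\right) = \left(\frac{2 \left(350 + 191\right)}{46 + \left(350 + 191\right)} - \frac{33719281559}{14228048940}\right) \left(105441 - 293346\right) = \left(2 \cdot 541 \frac{1}{46 + 541} - \frac{33719281559}{14228048940}\right) \left(-187905\right) = \left(2 \cdot 541 \cdot \frac{1}{587} - \frac{33719281559}{14228048940}\right) \left(-187905\right) = \left(\frac{1082}{587} - \frac{33719281559}{14228048940}\right) \left(-187905\right) = \left(- \frac{4398469322053}{8351864727780}\right) \left(-187905\right) = \frac{55099625197357931}{556790981852}$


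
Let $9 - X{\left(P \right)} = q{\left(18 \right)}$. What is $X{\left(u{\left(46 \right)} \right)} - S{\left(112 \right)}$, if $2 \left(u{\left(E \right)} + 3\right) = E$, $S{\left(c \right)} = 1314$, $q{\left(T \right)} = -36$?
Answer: $-1269$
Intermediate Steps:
$u{\left(E \right)} = -3 + \frac{E}{2}$
$X{\left(P \right)} = 45$ ($X{\left(P \right)} = 9 - -36 = 9 + 36 = 45$)
$X{\left(u{\left(46 \right)} \right)} - S{\left(112 \right)} = 45 - 1314 = -1269$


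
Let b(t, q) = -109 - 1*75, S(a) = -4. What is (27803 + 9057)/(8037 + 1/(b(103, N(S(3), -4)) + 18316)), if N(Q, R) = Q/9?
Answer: 133669104/29145377 ≈ 4.5863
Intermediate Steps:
N(Q, R) = Q/9 (N(Q, R) = Q*(1/9) = Q/9)
b(t, q) = -184 (b(t, q) = -109 - 75 = -184)
(27803 + 9057)/(8037 + 1/(b(103, N(S(3), -4)) + 18316)) = (27803 + 9057)/(8037 + 1/(-184 + 18316)) = 36860/(8037 + 1/18132) = 36860/(145726885/18132) = 36860*(18132/145726885) = 133669104/29145377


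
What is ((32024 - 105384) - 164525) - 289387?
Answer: -527272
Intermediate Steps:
((32024 - 105384) - 164525) - 289387 = (-73360 - 164525) - 289387 = -237885 - 289387 = -527272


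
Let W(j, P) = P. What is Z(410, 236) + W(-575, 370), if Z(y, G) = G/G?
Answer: 371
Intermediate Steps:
Z(y, G) = 1
Z(410, 236) + W(-575, 370) = 1 + 370 = 371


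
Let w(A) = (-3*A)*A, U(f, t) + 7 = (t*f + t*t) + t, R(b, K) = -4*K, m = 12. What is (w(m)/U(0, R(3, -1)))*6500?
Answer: -216000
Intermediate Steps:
U(f, t) = -7 + t + t² + f*t (U(f, t) = -7 + ((t*f + t*t) + t) = -7 + ((f*t + t²) + t) = -7 + ((t² + f*t) + t) = -7 + (t + t² + f*t) = -7 + t + t² + f*t)
w(A) = -3*A²
(w(m)/U(0, R(3, -1)))*6500 = ((-3*12²)/(-7 - 4*(-1) + (-4*(-1))² + 0*(-4*(-1))))*6500 = ((-3*144)/(-7 + 4 + 4² + 0*4))*6500 = -432/(-7 + 4 + 16 + 0)*6500 = -432/13*6500 = -216000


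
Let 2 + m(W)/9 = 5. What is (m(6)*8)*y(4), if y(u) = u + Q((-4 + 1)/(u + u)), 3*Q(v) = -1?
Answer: 792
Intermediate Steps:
Q(v) = -⅓ (Q(v) = (⅓)*(-1) = -⅓)
y(u) = -⅓ + u (y(u) = u - ⅓ = -⅓ + u)
m(W) = 27 (m(W) = -18 + 9*5 = -18 + 45 = 27)
(m(6)*8)*y(4) = (27*8)*(-⅓ + 4) = 216*(11/3) = 792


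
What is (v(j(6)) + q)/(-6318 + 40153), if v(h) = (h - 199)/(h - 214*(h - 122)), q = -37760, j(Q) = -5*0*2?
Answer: -985838279/883364180 ≈ -1.1160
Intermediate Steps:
j(Q) = 0 (j(Q) = 0*2 = 0)
v(h) = (-199 + h)/(26108 - 213*h) (v(h) = (-199 + h)/(h - 214*(-122 + h)) = (-199 + h)/(h + (26108 - 214*h)) = (-199 + h)/(26108 - 213*h))
(v(j(6)) + q)/(-6318 + 40153) = ((199 - 1*0)/(-26108 + 213*0) - 37760)/(-6318 + 40153) = ((199 + 0)/(-26108 + 0) - 37760)/33835 = (199/(-26108) - 37760)*(1/33835) = (-1/26108*199 - 37760)*(1/33835) = (-199/26108 - 37760)*(1/33835) = -985838279/26108*1/33835 = -985838279/883364180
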